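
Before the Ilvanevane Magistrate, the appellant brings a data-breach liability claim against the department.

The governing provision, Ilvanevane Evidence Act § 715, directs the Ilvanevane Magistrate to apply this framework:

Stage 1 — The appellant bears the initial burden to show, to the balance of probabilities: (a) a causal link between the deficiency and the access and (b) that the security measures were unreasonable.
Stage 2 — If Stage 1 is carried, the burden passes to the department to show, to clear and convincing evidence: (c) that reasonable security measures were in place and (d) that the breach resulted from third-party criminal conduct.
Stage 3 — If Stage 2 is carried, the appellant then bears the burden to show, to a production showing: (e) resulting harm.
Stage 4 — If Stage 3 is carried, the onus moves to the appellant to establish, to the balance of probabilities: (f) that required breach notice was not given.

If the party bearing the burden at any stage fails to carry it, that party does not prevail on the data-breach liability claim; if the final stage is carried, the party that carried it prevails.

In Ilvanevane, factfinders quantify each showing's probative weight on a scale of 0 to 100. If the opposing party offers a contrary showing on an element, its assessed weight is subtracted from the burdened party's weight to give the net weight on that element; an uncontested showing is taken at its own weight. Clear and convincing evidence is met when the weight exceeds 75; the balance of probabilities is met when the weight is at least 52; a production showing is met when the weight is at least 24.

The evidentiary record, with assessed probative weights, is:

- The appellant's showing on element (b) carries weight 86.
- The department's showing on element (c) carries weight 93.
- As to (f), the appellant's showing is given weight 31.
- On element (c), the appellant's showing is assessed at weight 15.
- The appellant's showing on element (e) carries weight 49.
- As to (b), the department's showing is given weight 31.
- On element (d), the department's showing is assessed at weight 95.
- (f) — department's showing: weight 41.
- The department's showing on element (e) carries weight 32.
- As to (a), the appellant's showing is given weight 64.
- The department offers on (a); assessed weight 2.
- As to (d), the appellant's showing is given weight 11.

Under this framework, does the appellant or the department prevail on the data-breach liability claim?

department

Stage 1 (appellant, the balance of probabilities, weight is at least 52): (a) net 64−2=62 ≥ 52 — meets; (b) net 86−31=55 ≥ 52 — meets.
  Stage 1 carried; the burden shifts to the department.
Stage 2 (department, clear and convincing evidence, weight exceeds 75): (c) net 93−15=78 > 75 — meets; (d) net 95−11=84 > 75 — meets.
  All elements met. The burden passes to the appellant.
Stage 3 (appellant, a production showing, weight is at least 24): (e) net 49−32=17 < 24 — fails.
  Not every element is met, so the appellant fails to carry Stage 3.
The analysis ends at Stage 3; the department prevails.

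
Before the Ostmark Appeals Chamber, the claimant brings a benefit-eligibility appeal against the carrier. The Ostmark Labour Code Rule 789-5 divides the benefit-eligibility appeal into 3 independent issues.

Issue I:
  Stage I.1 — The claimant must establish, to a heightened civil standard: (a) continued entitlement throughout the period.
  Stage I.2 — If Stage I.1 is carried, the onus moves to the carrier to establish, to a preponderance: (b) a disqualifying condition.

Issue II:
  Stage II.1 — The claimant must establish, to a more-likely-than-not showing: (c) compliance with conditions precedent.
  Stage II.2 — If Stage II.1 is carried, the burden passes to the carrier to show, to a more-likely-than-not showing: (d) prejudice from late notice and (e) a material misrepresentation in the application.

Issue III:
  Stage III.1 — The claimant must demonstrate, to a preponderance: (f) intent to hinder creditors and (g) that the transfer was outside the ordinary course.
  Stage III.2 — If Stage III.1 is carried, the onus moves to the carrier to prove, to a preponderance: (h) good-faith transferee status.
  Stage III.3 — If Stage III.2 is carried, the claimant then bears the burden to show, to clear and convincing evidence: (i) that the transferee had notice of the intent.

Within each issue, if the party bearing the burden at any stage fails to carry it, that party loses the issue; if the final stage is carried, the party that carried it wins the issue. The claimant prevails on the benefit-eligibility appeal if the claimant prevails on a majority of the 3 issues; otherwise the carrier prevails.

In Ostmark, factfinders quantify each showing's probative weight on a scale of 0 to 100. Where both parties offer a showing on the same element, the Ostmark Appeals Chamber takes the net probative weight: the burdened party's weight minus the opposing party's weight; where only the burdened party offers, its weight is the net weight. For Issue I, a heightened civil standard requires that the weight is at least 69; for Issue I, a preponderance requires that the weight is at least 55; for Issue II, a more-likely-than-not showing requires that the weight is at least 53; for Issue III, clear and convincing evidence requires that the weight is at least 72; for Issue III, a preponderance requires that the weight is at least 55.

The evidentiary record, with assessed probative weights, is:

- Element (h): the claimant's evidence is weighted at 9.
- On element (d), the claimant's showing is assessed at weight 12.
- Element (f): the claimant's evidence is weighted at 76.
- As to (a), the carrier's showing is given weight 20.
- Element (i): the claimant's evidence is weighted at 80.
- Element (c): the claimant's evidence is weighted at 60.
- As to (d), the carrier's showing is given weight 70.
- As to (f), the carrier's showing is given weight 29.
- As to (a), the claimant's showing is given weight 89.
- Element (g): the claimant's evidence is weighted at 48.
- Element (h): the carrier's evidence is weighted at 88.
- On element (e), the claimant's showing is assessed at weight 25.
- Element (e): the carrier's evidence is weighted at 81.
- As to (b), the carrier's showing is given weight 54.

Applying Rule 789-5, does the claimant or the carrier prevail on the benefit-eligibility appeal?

carrier

— Issue I —
At Stage I.1 the claimant must meet a heightened civil standard (weight is at least 69): on (a) the weight is 89 less the opposing 20 gives net 69, which does reach 69, so (a) meets the standard.
  All elements met. The burden passes to the carrier.
At Stage I.2 the carrier must meet a preponderance (weight is at least 55): on (b) the weight is 54, which does not reach 55, so (b) does not meet the standard.
  Not every element is met, so the carrier fails to carry Stage I.2.
So the claimant prevails on this issue.
— Issue II —
At Stage II.1 the claimant must meet a more-likely-than-not showing (weight is at least 53): on (c) the weight is 60, ≥ 53, so (c) meets the standard.
  Stage II.1 carried; the burden shifts to the carrier.
At Stage II.2 the carrier must meet a more-likely-than-not showing (weight is at least 53): on (d) the weight is 70 less the opposing 12 gives net 58, ≥ 53, so (d) meets the standard; on (e) the weight is 81 less the opposing 25 gives net 56, which does reach 53, so (e) meets the standard.
  All elements met at the final stage.
With every stage satisfied, the carrier prevails on this issue.
— Issue III —
At Stage III.1 the claimant must meet a preponderance (weight is at least 55): on (f) the weight is 76 less the opposing 29 gives net 47, < 55, so (f) does not meet the standard; on (g) the weight is 48, < 55, so (g) does not meet the standard.
  Stage III.1 not carried; the claimant fails its burden.
So the carrier prevails on this issue.
Per-issue: Issue I → claimant; Issue II → carrier; Issue III → carrier. The claimant must prevail on a majority of issues; overall, the carrier prevails.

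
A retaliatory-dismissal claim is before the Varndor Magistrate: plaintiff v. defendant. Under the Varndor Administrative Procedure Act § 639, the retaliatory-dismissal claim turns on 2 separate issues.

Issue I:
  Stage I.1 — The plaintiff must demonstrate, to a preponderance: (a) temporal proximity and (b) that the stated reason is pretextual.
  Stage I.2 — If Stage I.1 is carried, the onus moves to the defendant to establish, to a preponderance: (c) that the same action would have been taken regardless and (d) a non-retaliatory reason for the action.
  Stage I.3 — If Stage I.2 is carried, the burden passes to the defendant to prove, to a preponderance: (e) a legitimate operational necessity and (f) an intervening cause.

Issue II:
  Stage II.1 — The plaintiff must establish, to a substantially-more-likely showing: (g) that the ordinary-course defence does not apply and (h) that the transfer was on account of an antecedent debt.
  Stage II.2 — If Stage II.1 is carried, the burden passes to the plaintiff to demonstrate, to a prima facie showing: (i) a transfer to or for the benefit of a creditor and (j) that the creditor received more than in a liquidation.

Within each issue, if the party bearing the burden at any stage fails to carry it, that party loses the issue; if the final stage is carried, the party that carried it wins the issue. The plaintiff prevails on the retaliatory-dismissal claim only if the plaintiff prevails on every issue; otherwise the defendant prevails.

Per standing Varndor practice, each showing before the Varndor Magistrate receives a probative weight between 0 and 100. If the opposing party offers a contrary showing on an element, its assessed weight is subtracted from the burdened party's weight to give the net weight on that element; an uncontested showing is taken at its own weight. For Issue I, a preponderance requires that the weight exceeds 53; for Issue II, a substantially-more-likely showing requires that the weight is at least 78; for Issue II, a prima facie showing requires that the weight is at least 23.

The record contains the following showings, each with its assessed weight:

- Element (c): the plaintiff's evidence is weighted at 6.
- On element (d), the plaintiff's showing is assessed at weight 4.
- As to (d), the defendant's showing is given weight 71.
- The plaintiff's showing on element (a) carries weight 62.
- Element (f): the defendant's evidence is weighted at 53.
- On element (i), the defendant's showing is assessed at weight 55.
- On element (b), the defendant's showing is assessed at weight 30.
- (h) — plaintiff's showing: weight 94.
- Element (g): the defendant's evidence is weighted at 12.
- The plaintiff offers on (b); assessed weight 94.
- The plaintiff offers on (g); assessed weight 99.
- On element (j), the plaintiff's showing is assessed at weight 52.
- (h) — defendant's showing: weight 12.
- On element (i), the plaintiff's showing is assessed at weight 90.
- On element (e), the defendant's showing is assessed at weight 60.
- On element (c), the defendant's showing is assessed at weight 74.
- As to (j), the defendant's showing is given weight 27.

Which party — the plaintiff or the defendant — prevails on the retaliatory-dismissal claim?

— Issue I —
Stage I.1 — burden on plaintiff; standard: a preponderance (weight exceeds 53).
    (a): 62 > 53 [met]
    (b): 94 − 30 = 64 > 53 [met]
  Stage I.1 is satisfied; the onus moves to the defendant.
Stage I.2 — burden on defendant; standard: a preponderance (weight exceeds 53).
    (c): 74 − 6 = 68 > 53 [met]
    (d): 71 − 4 = 67 > 53 [met]
  Stage I.2 is satisfied; the defendant continues to bear the burden.
Stage I.3 — burden on defendant; standard: a preponderance (weight exceeds 53).
    (e): 60 > 53 [met]
    (f): 53 ≤ 53 [not met]
  Not every element is met, so the defendant fails to carry Stage I.3.
The analysis ends at Stage I.3; the plaintiff prevails on this issue.
— Issue II —
Stage II.1 (plaintiff, a substantially-more-likely showing, weight is at least 78): (g) net 99−12=87 ≥ 78 — meets; (h) net 94−12=82 ≥ 78 — meets.
  Stage II.1 carried; the burden remains with the plaintiff.
Stage II.2 (plaintiff, a prima facie showing, weight is at least 23): (i) net 90−55=35 ≥ 23 — meets; (j) net 52−27=25 ≥ 23 — meets.
  Stage II.2 carried; the final stage is satisfied.
With every stage satisfied, the plaintiff prevails on this issue.
Per-issue: Issue I → plaintiff; Issue II → plaintiff. The plaintiff must prevail on every issue; overall, the plaintiff prevails.

plaintiff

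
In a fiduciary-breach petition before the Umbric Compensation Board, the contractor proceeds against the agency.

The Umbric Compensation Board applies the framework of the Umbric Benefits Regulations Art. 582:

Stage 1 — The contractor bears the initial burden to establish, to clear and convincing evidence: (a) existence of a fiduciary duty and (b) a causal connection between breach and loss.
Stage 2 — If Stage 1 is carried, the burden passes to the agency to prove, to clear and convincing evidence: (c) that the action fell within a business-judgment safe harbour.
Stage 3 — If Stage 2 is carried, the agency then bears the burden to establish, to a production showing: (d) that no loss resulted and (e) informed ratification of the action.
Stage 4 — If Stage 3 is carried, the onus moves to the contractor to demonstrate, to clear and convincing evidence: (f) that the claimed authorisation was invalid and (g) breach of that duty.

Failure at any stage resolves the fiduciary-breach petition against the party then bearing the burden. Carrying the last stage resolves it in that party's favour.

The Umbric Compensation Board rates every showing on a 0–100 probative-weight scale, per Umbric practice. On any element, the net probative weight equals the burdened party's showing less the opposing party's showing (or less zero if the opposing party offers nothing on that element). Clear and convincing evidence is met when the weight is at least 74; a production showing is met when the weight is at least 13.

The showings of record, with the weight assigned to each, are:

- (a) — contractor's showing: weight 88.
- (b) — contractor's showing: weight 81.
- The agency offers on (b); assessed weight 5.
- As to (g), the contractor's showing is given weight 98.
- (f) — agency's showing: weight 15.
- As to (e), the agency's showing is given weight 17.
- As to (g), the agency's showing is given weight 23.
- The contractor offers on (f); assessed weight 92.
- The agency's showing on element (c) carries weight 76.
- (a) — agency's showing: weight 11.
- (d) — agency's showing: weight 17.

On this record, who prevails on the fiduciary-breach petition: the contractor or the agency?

At Stage 1 the contractor must meet clear and convincing evidence (weight is at least 74): on (a) the weight is 88 less the opposing 11 gives net 77, ≥ 74, so (a) meets the standard; on (b) the weight is 81 less the opposing 5 gives net 76, ≥ 74, so (b) meets the standard.
  All elements met. The burden passes to the agency.
At Stage 2 the agency must meet clear and convincing evidence (weight is at least 74): on (c) the weight is 76, ≥ 74, so (c) meets the standard.
  Stage 2 carried; the burden remains with the agency.
At Stage 3 the agency must meet a production showing (weight is at least 13): on (d) the weight is 17, which does reach 13, so (d) meets the standard; on (e) the weight is 17, which does reach 13, so (e) meets the standard.
  All elements met. The burden passes to the contractor.
At Stage 4 the contractor must meet clear and convincing evidence (weight is at least 74): on (f) the weight is 92 less the opposing 15 gives net 77, ≥ 74, so (f) meets the standard; on (g) the weight is 98 less the opposing 23 gives net 75, which does reach 74, so (g) meets the standard.
  Stage 4 carried; the final stage is satisfied.
All stages carried — the contractor prevails.

contractor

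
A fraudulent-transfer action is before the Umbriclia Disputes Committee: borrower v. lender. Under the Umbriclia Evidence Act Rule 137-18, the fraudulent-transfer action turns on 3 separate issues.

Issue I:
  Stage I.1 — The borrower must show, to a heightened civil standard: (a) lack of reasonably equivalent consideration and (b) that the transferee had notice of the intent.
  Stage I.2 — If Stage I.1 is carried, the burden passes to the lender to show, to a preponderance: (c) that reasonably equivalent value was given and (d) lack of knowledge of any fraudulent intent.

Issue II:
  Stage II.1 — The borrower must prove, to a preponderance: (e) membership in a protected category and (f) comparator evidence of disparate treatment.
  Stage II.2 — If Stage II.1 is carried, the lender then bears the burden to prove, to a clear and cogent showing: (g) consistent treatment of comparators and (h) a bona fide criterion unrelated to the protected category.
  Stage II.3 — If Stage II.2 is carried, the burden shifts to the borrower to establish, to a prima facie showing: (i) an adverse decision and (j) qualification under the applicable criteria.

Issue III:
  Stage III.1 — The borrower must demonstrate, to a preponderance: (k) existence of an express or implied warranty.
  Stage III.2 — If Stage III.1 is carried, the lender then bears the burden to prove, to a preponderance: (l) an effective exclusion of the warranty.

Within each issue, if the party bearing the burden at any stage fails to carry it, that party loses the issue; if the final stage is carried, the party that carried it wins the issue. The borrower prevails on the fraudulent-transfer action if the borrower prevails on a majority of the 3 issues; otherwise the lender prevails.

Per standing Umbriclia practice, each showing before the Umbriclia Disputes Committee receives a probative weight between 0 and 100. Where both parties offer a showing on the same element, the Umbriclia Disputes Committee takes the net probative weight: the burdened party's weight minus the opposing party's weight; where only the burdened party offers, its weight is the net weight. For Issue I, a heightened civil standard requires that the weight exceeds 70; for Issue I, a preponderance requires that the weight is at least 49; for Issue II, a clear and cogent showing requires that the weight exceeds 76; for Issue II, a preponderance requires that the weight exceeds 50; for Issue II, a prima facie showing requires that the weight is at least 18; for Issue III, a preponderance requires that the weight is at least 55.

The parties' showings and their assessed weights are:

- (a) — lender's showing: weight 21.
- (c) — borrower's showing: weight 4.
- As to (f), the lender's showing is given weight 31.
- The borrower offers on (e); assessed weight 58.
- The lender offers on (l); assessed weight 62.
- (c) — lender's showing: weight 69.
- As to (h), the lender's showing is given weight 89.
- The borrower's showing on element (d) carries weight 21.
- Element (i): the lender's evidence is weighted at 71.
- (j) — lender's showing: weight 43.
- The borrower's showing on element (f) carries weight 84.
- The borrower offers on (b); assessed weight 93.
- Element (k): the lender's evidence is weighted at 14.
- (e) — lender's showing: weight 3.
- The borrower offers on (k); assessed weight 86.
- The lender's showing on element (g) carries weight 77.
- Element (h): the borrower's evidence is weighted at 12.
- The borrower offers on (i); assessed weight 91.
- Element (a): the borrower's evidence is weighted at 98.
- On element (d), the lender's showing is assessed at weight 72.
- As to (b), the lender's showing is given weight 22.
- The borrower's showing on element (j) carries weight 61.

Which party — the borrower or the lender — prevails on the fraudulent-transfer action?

— Issue I —
Stage I.1 — burden on borrower; standard: a heightened civil standard (weight exceeds 70).
    (a): 98 − 21 = 77 > 70 [met]
    (b): 93 − 22 = 71 > 70 [met]
  All elements met. The burden passes to the lender.
Stage I.2 — burden on lender; standard: a preponderance (weight is at least 49).
    (c): 69 − 4 = 65 ≥ 49 [met]
    (d): 72 − 21 = 51 ≥ 49 [met]
  All elements met at the final stage.
With every stage satisfied, the lender prevails on this issue.
— Issue II —
At Stage II.1 the borrower must meet a preponderance (weight exceeds 50): on (e) the weight is 58 less the opposing 3 gives net 55, which does exceed 50, so (e) meets the standard; on (f) the weight is 84 less the opposing 31 gives net 53, > 50, so (f) meets the standard.
  The borrower carries Stage II.1; the lender now bears the burden.
At Stage II.2 the lender must meet a clear and cogent showing (weight exceeds 76): on (g) the weight is 77, > 76, so (g) meets the standard; on (h) the weight is 89 less the opposing 12 gives net 77, > 76, so (h) meets the standard.
  Stage II.2 carried; the burden shifts to the borrower.
At Stage II.3 the borrower must meet a prima facie showing (weight is at least 18): on (i) the weight is 91 less the opposing 71 gives net 20, ≥ 18, so (i) meets the standard; on (j) the weight is 61 less the opposing 43 gives net 18, which does reach 18, so (j) meets the standard.
  All elements met at the final stage.
Every stage carried; the borrower prevails on this issue.
— Issue III —
Stage III.1 — burden on borrower; standard: a preponderance (weight is at least 55).
    (k): 86 − 14 = 72 ≥ 55 [met]
  The borrower carries Stage III.1; the lender now bears the burden.
Stage III.2 — burden on lender; standard: a preponderance (weight is at least 55).
    (l): 62 ≥ 55 [met]
  All elements met at the final stage.
All stages carried — the lender prevails on this issue.
Per-issue: Issue I → lender; Issue II → borrower; Issue III → lender. The borrower must prevail on a majority of issues; overall, the lender prevails.

lender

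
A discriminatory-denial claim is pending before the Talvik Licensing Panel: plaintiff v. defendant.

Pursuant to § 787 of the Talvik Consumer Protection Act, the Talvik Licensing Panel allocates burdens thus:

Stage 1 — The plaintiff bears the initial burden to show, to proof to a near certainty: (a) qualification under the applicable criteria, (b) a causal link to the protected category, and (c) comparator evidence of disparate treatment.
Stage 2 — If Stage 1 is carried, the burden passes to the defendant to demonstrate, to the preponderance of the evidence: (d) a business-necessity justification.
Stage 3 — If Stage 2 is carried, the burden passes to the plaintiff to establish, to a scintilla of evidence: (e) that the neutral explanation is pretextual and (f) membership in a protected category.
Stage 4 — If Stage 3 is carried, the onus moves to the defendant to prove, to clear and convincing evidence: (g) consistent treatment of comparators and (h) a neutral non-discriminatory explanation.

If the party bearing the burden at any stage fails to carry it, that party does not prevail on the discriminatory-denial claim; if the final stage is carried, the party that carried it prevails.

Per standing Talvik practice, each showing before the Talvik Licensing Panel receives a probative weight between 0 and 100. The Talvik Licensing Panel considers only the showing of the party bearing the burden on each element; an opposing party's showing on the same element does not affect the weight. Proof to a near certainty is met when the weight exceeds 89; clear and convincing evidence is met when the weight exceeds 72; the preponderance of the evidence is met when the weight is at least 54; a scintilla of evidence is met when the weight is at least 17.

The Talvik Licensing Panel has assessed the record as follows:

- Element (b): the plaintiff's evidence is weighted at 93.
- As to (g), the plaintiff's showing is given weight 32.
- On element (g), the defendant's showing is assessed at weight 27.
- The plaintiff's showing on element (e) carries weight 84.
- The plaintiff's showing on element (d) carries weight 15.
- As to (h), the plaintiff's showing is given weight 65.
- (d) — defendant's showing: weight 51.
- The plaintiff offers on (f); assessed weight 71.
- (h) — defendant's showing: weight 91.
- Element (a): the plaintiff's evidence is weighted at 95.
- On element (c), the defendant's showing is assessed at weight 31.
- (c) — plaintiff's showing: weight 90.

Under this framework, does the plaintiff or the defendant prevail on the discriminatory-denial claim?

plaintiff

At Stage 1 the plaintiff must meet proof to a near certainty (weight exceeds 89): on (a) the weight is 95, > 89, so (a) meets the standard; on (b) the weight is 93, > 89, so (b) meets the standard; on (c) the weight is 90 (the defendant's 31 is given no effect), > 89, so (c) meets the standard.
  Stage 1 carried; the burden shifts to the defendant.
At Stage 2 the defendant must meet the preponderance of the evidence (weight is at least 54): on (d) the weight is 51 (the plaintiff's 15 is given no effect), < 54, so (d) does not meet the standard.
  Stage 2 not carried; the defendant fails its burden.
So the plaintiff prevails.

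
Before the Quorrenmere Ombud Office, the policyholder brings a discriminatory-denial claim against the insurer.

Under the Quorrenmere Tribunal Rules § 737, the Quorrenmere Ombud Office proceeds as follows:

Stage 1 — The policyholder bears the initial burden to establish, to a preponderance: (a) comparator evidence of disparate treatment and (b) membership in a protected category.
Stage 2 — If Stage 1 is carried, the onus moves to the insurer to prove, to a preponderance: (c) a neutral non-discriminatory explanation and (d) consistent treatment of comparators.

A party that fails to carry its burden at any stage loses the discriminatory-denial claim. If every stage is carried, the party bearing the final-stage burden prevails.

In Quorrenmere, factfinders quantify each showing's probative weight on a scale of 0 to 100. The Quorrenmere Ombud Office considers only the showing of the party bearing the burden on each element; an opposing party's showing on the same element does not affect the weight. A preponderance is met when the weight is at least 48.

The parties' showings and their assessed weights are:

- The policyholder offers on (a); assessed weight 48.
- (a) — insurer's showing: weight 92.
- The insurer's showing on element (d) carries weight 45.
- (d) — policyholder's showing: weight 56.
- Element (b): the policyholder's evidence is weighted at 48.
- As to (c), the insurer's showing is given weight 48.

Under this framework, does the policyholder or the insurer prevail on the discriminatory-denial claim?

Stage 1 — burden on policyholder; standard: a preponderance (weight is at least 48).
    (a): 48 (insurer's 92 disregarded) ≥ 48 [met]
    (b): 48 ≥ 48 [met]
  Stage 1 carried; the burden shifts to the insurer.
Stage 2 — burden on insurer; standard: a preponderance (weight is at least 48).
    (c): 48 ≥ 48 [met]
    (d): 45 (policyholder's 56 disregarded) < 48 [not met]
  Stage 2 not carried; the insurer fails its burden.
The policyholder prevails.

policyholder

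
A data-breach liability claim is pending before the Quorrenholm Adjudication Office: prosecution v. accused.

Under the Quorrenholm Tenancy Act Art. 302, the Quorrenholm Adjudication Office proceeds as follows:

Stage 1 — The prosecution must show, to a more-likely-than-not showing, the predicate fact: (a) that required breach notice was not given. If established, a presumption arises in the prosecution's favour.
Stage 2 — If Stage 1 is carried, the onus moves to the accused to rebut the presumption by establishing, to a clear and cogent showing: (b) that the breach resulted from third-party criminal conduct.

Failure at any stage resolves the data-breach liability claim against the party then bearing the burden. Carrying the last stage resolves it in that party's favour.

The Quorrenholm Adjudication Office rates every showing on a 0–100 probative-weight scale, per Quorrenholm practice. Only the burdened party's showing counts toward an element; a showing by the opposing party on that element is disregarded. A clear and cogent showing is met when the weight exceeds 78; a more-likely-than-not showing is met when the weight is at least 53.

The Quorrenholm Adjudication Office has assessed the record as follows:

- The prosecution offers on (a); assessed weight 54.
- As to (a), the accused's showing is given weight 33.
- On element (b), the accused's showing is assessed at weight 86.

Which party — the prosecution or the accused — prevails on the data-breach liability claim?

At Stage 1 the prosecution must meet a more-likely-than-not showing (weight is at least 53): on (a) the weight is 54 (the accused's 33 is given no effect), which does reach 53, so (a) meets the standard.
  The prosecution carries Stage 1; the accused now bears the burden.
At Stage 2 the accused must meet a clear and cogent showing (weight exceeds 78): on (b) the weight is 86, which does exceed 78, so (b) meets the standard.
  The accused carries the last stage.
All stages carried — the accused prevails.

accused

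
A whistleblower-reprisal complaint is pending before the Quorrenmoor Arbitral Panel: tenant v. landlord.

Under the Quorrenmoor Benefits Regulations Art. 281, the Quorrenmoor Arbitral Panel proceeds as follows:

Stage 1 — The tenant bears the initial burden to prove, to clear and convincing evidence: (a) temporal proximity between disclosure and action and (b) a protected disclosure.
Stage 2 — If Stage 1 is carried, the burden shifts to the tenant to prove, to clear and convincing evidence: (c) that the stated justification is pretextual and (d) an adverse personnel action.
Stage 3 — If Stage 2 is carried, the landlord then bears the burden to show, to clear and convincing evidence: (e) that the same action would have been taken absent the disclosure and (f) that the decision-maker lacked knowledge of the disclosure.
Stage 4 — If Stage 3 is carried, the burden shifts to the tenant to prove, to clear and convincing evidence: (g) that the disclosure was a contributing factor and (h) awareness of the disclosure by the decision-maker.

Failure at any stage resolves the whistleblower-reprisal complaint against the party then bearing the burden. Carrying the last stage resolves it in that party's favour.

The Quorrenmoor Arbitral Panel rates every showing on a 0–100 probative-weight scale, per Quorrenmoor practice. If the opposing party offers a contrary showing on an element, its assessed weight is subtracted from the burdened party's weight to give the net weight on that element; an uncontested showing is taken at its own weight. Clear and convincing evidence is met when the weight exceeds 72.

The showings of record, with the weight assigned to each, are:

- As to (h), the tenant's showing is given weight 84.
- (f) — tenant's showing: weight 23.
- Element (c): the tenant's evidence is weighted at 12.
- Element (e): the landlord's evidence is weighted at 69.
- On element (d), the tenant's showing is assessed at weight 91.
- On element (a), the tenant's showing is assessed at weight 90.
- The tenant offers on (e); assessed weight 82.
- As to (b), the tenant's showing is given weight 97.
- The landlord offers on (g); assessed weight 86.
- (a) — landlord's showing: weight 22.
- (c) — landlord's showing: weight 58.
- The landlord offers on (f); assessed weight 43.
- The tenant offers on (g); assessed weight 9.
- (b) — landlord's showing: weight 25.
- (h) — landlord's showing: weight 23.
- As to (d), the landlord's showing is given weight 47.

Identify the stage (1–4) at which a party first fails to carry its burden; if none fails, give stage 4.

stage 1

Stage 1 — burden on tenant; standard: clear and convincing evidence (weight exceeds 72).
    (a): 90 − 22 = 68 ≤ 72 [not met]
    (b): 97 − 25 = 72 ≤ 72 [not met]
  Stage 1 not carried; the tenant fails its burden.
So the landlord prevails.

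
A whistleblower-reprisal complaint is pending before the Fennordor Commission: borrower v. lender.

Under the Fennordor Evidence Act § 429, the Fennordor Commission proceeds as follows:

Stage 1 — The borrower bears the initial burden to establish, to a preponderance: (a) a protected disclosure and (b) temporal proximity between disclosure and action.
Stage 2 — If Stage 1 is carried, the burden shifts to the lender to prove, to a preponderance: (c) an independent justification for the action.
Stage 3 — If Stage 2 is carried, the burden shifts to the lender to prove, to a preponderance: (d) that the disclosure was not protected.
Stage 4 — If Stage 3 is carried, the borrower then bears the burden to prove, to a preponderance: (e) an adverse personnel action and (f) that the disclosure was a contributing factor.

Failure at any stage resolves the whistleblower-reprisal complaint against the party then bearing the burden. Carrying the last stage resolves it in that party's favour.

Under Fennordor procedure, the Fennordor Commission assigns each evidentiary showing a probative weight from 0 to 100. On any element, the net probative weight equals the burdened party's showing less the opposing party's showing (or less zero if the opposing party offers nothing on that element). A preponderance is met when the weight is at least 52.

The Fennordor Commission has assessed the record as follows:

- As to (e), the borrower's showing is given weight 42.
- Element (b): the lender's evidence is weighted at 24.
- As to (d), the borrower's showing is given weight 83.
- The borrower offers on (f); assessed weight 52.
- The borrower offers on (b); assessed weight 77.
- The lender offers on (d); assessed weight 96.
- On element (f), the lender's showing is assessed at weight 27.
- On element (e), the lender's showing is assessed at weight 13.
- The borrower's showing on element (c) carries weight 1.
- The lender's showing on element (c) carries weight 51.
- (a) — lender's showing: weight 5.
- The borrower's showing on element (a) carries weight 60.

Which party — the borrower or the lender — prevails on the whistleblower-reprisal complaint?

Stage 1 (borrower, a preponderance, weight is at least 52): (a) net 60−5=55 ≥ 52 — meets; (b) net 77−24=53 ≥ 52 — meets.
  All elements met. The burden passes to the lender.
Stage 2 (lender, a preponderance, weight is at least 52): (c) net 51−1=50 < 52 — fails.
  Not every element is met, so the lender fails to carry Stage 2.
The analysis ends at Stage 2; the borrower prevails.

borrower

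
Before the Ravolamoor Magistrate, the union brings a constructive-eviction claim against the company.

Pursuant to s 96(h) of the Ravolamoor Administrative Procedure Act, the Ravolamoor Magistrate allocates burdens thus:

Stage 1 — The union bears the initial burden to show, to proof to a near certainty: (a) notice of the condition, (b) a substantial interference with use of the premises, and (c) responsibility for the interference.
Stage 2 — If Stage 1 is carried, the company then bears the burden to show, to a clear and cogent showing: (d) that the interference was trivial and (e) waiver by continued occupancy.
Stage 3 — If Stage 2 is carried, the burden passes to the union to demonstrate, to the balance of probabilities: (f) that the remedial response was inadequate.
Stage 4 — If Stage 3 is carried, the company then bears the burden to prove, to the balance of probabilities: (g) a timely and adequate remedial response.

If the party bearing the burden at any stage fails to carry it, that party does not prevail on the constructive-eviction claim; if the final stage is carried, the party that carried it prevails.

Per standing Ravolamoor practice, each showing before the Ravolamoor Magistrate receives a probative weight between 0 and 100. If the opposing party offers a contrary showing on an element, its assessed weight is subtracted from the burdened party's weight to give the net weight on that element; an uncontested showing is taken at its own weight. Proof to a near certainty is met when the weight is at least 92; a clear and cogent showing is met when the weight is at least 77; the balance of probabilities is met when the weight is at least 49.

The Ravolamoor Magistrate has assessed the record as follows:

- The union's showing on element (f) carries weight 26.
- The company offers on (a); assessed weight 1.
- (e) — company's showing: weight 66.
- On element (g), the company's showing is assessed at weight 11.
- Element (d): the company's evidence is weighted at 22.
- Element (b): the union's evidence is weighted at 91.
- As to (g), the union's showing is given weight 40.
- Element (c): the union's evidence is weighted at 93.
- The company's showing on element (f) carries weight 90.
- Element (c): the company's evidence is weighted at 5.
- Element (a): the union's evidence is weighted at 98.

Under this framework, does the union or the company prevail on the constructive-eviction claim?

company

Stage 1 — burden on union; standard: proof to a near certainty (weight is at least 92).
    (a): 98 − 1 = 97 ≥ 92 [met]
    (b): 91 < 92 [not met]
    (c): 93 − 5 = 88 < 92 [not met]
  Stage 1 not carried; the union fails its burden.
The analysis ends at Stage 1; the company prevails.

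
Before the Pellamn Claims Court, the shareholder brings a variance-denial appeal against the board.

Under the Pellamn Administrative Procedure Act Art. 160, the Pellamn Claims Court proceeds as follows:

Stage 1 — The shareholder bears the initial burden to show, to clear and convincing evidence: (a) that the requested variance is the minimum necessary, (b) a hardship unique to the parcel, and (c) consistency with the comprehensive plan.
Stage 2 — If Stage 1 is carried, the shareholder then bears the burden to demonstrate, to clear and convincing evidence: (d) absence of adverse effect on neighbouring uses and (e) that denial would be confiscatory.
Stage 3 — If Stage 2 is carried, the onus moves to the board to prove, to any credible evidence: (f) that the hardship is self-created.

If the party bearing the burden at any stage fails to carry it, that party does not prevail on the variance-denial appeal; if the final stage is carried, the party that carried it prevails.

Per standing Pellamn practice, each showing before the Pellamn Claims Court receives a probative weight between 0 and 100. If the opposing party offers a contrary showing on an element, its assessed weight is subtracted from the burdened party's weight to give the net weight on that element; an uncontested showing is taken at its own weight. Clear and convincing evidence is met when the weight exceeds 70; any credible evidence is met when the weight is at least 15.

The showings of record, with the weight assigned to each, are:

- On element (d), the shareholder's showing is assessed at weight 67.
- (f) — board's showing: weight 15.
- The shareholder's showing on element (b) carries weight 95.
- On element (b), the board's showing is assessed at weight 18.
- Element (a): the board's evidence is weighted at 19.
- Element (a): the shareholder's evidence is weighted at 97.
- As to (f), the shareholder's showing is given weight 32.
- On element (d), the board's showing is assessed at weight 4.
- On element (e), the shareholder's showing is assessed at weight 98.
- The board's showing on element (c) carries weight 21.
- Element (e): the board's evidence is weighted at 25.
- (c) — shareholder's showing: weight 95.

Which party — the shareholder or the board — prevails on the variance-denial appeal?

Stage 1 (shareholder, clear and convincing evidence, weight exceeds 70): (a) net 97−19=78 > 70 — meets; (b) net 95−18=77 > 70 — meets; (c) net 95−21=74 > 70 — meets.
  All elements met. The shareholder retains the burden for Stage 2.
Stage 2 (shareholder, clear and convincing evidence, weight exceeds 70): (d) net 67−4=63 ≤ 70 — fails; (e) net 98−25=73 > 70 — meets.
  The shareholder does not carry Stage 2.
The board prevails.

board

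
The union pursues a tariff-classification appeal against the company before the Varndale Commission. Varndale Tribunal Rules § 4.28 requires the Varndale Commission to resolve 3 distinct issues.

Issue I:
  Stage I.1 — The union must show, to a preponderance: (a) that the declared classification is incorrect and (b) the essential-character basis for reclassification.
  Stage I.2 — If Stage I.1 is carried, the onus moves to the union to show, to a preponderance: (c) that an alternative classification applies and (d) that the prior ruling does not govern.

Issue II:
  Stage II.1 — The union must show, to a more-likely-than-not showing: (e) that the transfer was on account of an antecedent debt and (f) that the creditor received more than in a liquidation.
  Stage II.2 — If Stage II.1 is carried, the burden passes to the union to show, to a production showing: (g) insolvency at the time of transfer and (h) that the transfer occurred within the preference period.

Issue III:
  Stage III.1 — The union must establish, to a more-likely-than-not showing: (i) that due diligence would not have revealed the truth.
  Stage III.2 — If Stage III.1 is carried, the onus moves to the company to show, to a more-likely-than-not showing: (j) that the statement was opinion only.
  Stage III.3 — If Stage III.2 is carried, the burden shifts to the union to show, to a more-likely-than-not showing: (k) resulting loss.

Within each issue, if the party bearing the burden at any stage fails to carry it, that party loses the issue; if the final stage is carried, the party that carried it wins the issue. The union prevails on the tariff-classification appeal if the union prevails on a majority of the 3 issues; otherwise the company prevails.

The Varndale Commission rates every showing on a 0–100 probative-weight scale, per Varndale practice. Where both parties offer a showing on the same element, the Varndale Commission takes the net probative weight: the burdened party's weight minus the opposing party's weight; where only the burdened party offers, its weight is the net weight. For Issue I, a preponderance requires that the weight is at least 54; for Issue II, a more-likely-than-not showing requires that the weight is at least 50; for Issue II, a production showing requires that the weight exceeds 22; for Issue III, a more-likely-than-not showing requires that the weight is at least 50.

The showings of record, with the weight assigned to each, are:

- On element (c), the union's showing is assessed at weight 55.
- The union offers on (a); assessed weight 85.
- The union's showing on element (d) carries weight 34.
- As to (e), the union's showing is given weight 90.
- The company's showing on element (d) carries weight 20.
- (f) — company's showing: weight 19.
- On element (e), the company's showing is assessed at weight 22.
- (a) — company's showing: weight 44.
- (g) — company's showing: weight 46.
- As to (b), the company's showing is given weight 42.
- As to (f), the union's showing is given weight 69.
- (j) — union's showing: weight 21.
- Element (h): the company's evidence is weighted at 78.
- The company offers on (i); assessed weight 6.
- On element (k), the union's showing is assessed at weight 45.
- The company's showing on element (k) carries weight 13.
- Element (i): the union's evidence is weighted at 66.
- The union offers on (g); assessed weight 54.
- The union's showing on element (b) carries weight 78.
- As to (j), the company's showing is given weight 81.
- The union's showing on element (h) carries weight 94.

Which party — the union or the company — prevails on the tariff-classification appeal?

— Issue I —
At Stage I.1 the union must meet a preponderance (weight is at least 54): on (a) the weight is 85 less the opposing 44 gives net 41, which does not reach 54, so (a) does not meet the standard; on (b) the weight is 78 less the opposing 42 gives net 36, which does not reach 54, so (b) does not meet the standard.
  The union does not carry Stage I.1.
The analysis ends at Stage I.1; the company prevails on this issue.
— Issue II —
Stage II.1 — burden on union; standard: a more-likely-than-not showing (weight is at least 50).
    (e): 90 − 22 = 68 ≥ 50 [met]
    (f): 69 − 19 = 50 ≥ 50 [met]
  Stage II.1 carried; the burden remains with the union.
Stage II.2 — burden on union; standard: a production showing (weight exceeds 22).
    (g): 54 − 46 = 8 ≤ 22 [not met]
    (h): 94 − 78 = 16 ≤ 22 [not met]
  Stage II.2 not carried; the union fails its burden.
The company prevails on this issue.
— Issue III —
At Stage III.1 the union must meet a more-likely-than-not showing (weight is at least 50): on (i) the weight is 66 less the opposing 6 gives net 60, which does reach 50, so (i) meets the standard.
  Stage III.1 is satisfied; the onus moves to the company.
At Stage III.2 the company must meet a more-likely-than-not showing (weight is at least 50): on (j) the weight is 81 less the opposing 21 gives net 60, ≥ 50, so (j) meets the standard.
  Stage III.2 carried; the burden shifts to the union.
At Stage III.3 the union must meet a more-likely-than-not showing (weight is at least 50): on (k) the weight is 45 less the opposing 13 gives net 32, which does not reach 50, so (k) does not meet the standard.
  Stage III.3 not carried; the union fails its burden.
The analysis ends at Stage III.3; the company prevails on this issue.
Per-issue: Issue I → company; Issue II → company; Issue III → company. The union must prevail on a majority of issues; overall, the company prevails.

company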